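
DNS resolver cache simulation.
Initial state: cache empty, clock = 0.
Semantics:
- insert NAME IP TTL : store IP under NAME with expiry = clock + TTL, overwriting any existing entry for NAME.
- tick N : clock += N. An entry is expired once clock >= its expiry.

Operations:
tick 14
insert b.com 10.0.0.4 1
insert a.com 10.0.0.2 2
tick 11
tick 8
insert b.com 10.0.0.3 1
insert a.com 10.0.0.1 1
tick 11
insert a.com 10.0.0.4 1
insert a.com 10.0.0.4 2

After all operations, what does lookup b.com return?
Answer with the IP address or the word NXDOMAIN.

Answer: NXDOMAIN

Derivation:
Op 1: tick 14 -> clock=14.
Op 2: insert b.com -> 10.0.0.4 (expiry=14+1=15). clock=14
Op 3: insert a.com -> 10.0.0.2 (expiry=14+2=16). clock=14
Op 4: tick 11 -> clock=25. purged={a.com,b.com}
Op 5: tick 8 -> clock=33.
Op 6: insert b.com -> 10.0.0.3 (expiry=33+1=34). clock=33
Op 7: insert a.com -> 10.0.0.1 (expiry=33+1=34). clock=33
Op 8: tick 11 -> clock=44. purged={a.com,b.com}
Op 9: insert a.com -> 10.0.0.4 (expiry=44+1=45). clock=44
Op 10: insert a.com -> 10.0.0.4 (expiry=44+2=46). clock=44
lookup b.com: not in cache (expired or never inserted)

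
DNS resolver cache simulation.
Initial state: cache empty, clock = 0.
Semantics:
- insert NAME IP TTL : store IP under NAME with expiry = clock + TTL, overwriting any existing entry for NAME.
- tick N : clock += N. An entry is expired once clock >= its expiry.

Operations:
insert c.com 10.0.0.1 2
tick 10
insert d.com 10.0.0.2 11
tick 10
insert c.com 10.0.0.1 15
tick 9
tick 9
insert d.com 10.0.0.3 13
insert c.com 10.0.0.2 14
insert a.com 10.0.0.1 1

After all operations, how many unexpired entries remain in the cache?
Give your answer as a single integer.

Op 1: insert c.com -> 10.0.0.1 (expiry=0+2=2). clock=0
Op 2: tick 10 -> clock=10. purged={c.com}
Op 3: insert d.com -> 10.0.0.2 (expiry=10+11=21). clock=10
Op 4: tick 10 -> clock=20.
Op 5: insert c.com -> 10.0.0.1 (expiry=20+15=35). clock=20
Op 6: tick 9 -> clock=29. purged={d.com}
Op 7: tick 9 -> clock=38. purged={c.com}
Op 8: insert d.com -> 10.0.0.3 (expiry=38+13=51). clock=38
Op 9: insert c.com -> 10.0.0.2 (expiry=38+14=52). clock=38
Op 10: insert a.com -> 10.0.0.1 (expiry=38+1=39). clock=38
Final cache (unexpired): {a.com,c.com,d.com} -> size=3

Answer: 3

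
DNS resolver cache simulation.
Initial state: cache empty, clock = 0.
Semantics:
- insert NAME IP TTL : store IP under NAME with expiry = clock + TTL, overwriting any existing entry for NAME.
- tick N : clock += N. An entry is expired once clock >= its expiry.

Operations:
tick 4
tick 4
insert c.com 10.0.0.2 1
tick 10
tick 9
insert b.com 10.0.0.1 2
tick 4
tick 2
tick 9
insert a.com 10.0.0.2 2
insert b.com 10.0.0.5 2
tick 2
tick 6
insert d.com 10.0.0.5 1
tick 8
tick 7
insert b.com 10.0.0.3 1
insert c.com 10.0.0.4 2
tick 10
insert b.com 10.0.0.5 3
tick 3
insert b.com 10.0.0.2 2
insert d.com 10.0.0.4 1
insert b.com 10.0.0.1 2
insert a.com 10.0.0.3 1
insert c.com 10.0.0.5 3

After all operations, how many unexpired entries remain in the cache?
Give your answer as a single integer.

Answer: 4

Derivation:
Op 1: tick 4 -> clock=4.
Op 2: tick 4 -> clock=8.
Op 3: insert c.com -> 10.0.0.2 (expiry=8+1=9). clock=8
Op 4: tick 10 -> clock=18. purged={c.com}
Op 5: tick 9 -> clock=27.
Op 6: insert b.com -> 10.0.0.1 (expiry=27+2=29). clock=27
Op 7: tick 4 -> clock=31. purged={b.com}
Op 8: tick 2 -> clock=33.
Op 9: tick 9 -> clock=42.
Op 10: insert a.com -> 10.0.0.2 (expiry=42+2=44). clock=42
Op 11: insert b.com -> 10.0.0.5 (expiry=42+2=44). clock=42
Op 12: tick 2 -> clock=44. purged={a.com,b.com}
Op 13: tick 6 -> clock=50.
Op 14: insert d.com -> 10.0.0.5 (expiry=50+1=51). clock=50
Op 15: tick 8 -> clock=58. purged={d.com}
Op 16: tick 7 -> clock=65.
Op 17: insert b.com -> 10.0.0.3 (expiry=65+1=66). clock=65
Op 18: insert c.com -> 10.0.0.4 (expiry=65+2=67). clock=65
Op 19: tick 10 -> clock=75. purged={b.com,c.com}
Op 20: insert b.com -> 10.0.0.5 (expiry=75+3=78). clock=75
Op 21: tick 3 -> clock=78. purged={b.com}
Op 22: insert b.com -> 10.0.0.2 (expiry=78+2=80). clock=78
Op 23: insert d.com -> 10.0.0.4 (expiry=78+1=79). clock=78
Op 24: insert b.com -> 10.0.0.1 (expiry=78+2=80). clock=78
Op 25: insert a.com -> 10.0.0.3 (expiry=78+1=79). clock=78
Op 26: insert c.com -> 10.0.0.5 (expiry=78+3=81). clock=78
Final cache (unexpired): {a.com,b.com,c.com,d.com} -> size=4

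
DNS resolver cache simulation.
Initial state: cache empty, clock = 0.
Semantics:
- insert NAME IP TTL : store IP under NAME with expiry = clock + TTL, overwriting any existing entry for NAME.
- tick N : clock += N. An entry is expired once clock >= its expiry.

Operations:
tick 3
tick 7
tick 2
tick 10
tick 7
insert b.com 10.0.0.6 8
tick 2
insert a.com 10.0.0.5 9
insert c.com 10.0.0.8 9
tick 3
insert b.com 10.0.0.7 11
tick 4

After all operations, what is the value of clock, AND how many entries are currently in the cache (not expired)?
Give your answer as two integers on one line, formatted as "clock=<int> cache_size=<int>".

Op 1: tick 3 -> clock=3.
Op 2: tick 7 -> clock=10.
Op 3: tick 2 -> clock=12.
Op 4: tick 10 -> clock=22.
Op 5: tick 7 -> clock=29.
Op 6: insert b.com -> 10.0.0.6 (expiry=29+8=37). clock=29
Op 7: tick 2 -> clock=31.
Op 8: insert a.com -> 10.0.0.5 (expiry=31+9=40). clock=31
Op 9: insert c.com -> 10.0.0.8 (expiry=31+9=40). clock=31
Op 10: tick 3 -> clock=34.
Op 11: insert b.com -> 10.0.0.7 (expiry=34+11=45). clock=34
Op 12: tick 4 -> clock=38.
Final clock = 38
Final cache (unexpired): {a.com,b.com,c.com} -> size=3

Answer: clock=38 cache_size=3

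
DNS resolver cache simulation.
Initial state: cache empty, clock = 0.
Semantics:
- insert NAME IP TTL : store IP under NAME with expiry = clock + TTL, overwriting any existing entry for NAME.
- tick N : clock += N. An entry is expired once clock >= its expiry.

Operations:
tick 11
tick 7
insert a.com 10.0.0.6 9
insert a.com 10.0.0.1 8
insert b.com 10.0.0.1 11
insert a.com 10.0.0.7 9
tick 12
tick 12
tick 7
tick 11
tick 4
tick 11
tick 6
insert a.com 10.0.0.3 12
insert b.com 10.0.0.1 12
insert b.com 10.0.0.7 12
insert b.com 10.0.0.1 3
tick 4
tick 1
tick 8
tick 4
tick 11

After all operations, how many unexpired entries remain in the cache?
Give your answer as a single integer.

Op 1: tick 11 -> clock=11.
Op 2: tick 7 -> clock=18.
Op 3: insert a.com -> 10.0.0.6 (expiry=18+9=27). clock=18
Op 4: insert a.com -> 10.0.0.1 (expiry=18+8=26). clock=18
Op 5: insert b.com -> 10.0.0.1 (expiry=18+11=29). clock=18
Op 6: insert a.com -> 10.0.0.7 (expiry=18+9=27). clock=18
Op 7: tick 12 -> clock=30. purged={a.com,b.com}
Op 8: tick 12 -> clock=42.
Op 9: tick 7 -> clock=49.
Op 10: tick 11 -> clock=60.
Op 11: tick 4 -> clock=64.
Op 12: tick 11 -> clock=75.
Op 13: tick 6 -> clock=81.
Op 14: insert a.com -> 10.0.0.3 (expiry=81+12=93). clock=81
Op 15: insert b.com -> 10.0.0.1 (expiry=81+12=93). clock=81
Op 16: insert b.com -> 10.0.0.7 (expiry=81+12=93). clock=81
Op 17: insert b.com -> 10.0.0.1 (expiry=81+3=84). clock=81
Op 18: tick 4 -> clock=85. purged={b.com}
Op 19: tick 1 -> clock=86.
Op 20: tick 8 -> clock=94. purged={a.com}
Op 21: tick 4 -> clock=98.
Op 22: tick 11 -> clock=109.
Final cache (unexpired): {} -> size=0

Answer: 0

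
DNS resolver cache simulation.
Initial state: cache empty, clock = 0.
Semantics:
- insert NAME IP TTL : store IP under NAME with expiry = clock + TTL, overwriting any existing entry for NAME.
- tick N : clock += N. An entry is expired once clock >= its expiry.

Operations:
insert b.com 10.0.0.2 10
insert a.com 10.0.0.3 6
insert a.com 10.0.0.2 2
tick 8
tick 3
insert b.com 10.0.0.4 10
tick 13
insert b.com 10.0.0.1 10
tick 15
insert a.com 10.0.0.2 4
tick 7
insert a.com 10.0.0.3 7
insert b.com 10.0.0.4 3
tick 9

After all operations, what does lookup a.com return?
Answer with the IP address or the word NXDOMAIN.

Op 1: insert b.com -> 10.0.0.2 (expiry=0+10=10). clock=0
Op 2: insert a.com -> 10.0.0.3 (expiry=0+6=6). clock=0
Op 3: insert a.com -> 10.0.0.2 (expiry=0+2=2). clock=0
Op 4: tick 8 -> clock=8. purged={a.com}
Op 5: tick 3 -> clock=11. purged={b.com}
Op 6: insert b.com -> 10.0.0.4 (expiry=11+10=21). clock=11
Op 7: tick 13 -> clock=24. purged={b.com}
Op 8: insert b.com -> 10.0.0.1 (expiry=24+10=34). clock=24
Op 9: tick 15 -> clock=39. purged={b.com}
Op 10: insert a.com -> 10.0.0.2 (expiry=39+4=43). clock=39
Op 11: tick 7 -> clock=46. purged={a.com}
Op 12: insert a.com -> 10.0.0.3 (expiry=46+7=53). clock=46
Op 13: insert b.com -> 10.0.0.4 (expiry=46+3=49). clock=46
Op 14: tick 9 -> clock=55. purged={a.com,b.com}
lookup a.com: not in cache (expired or never inserted)

Answer: NXDOMAIN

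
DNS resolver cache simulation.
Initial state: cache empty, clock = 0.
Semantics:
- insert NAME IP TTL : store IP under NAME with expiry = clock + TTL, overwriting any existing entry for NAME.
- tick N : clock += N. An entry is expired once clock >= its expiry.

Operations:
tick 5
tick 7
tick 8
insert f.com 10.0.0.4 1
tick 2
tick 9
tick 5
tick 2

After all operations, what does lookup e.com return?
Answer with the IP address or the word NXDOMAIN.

Op 1: tick 5 -> clock=5.
Op 2: tick 7 -> clock=12.
Op 3: tick 8 -> clock=20.
Op 4: insert f.com -> 10.0.0.4 (expiry=20+1=21). clock=20
Op 5: tick 2 -> clock=22. purged={f.com}
Op 6: tick 9 -> clock=31.
Op 7: tick 5 -> clock=36.
Op 8: tick 2 -> clock=38.
lookup e.com: not in cache (expired or never inserted)

Answer: NXDOMAIN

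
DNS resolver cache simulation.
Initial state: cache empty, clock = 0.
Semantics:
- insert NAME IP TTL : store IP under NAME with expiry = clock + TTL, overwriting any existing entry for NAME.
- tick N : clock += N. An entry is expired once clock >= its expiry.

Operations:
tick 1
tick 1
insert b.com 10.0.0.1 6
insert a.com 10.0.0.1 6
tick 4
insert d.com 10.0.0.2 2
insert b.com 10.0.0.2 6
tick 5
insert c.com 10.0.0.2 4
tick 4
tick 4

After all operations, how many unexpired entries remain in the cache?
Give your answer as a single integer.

Op 1: tick 1 -> clock=1.
Op 2: tick 1 -> clock=2.
Op 3: insert b.com -> 10.0.0.1 (expiry=2+6=8). clock=2
Op 4: insert a.com -> 10.0.0.1 (expiry=2+6=8). clock=2
Op 5: tick 4 -> clock=6.
Op 6: insert d.com -> 10.0.0.2 (expiry=6+2=8). clock=6
Op 7: insert b.com -> 10.0.0.2 (expiry=6+6=12). clock=6
Op 8: tick 5 -> clock=11. purged={a.com,d.com}
Op 9: insert c.com -> 10.0.0.2 (expiry=11+4=15). clock=11
Op 10: tick 4 -> clock=15. purged={b.com,c.com}
Op 11: tick 4 -> clock=19.
Final cache (unexpired): {} -> size=0

Answer: 0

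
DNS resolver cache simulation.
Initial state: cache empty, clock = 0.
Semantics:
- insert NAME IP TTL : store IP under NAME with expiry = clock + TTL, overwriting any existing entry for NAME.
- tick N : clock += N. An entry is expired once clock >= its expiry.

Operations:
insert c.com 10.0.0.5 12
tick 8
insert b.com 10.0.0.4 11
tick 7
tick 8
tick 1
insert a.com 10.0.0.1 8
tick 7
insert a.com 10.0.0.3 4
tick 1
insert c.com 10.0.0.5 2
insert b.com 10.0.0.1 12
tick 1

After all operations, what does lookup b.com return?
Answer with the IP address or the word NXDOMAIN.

Op 1: insert c.com -> 10.0.0.5 (expiry=0+12=12). clock=0
Op 2: tick 8 -> clock=8.
Op 3: insert b.com -> 10.0.0.4 (expiry=8+11=19). clock=8
Op 4: tick 7 -> clock=15. purged={c.com}
Op 5: tick 8 -> clock=23. purged={b.com}
Op 6: tick 1 -> clock=24.
Op 7: insert a.com -> 10.0.0.1 (expiry=24+8=32). clock=24
Op 8: tick 7 -> clock=31.
Op 9: insert a.com -> 10.0.0.3 (expiry=31+4=35). clock=31
Op 10: tick 1 -> clock=32.
Op 11: insert c.com -> 10.0.0.5 (expiry=32+2=34). clock=32
Op 12: insert b.com -> 10.0.0.1 (expiry=32+12=44). clock=32
Op 13: tick 1 -> clock=33.
lookup b.com: present, ip=10.0.0.1 expiry=44 > clock=33

Answer: 10.0.0.1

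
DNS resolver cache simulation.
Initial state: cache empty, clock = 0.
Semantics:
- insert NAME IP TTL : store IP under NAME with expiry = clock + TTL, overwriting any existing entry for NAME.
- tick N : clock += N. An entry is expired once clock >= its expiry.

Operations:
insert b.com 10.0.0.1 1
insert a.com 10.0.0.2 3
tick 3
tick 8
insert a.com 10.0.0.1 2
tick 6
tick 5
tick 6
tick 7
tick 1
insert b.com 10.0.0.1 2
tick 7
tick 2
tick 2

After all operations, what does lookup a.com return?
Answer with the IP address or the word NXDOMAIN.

Answer: NXDOMAIN

Derivation:
Op 1: insert b.com -> 10.0.0.1 (expiry=0+1=1). clock=0
Op 2: insert a.com -> 10.0.0.2 (expiry=0+3=3). clock=0
Op 3: tick 3 -> clock=3. purged={a.com,b.com}
Op 4: tick 8 -> clock=11.
Op 5: insert a.com -> 10.0.0.1 (expiry=11+2=13). clock=11
Op 6: tick 6 -> clock=17. purged={a.com}
Op 7: tick 5 -> clock=22.
Op 8: tick 6 -> clock=28.
Op 9: tick 7 -> clock=35.
Op 10: tick 1 -> clock=36.
Op 11: insert b.com -> 10.0.0.1 (expiry=36+2=38). clock=36
Op 12: tick 7 -> clock=43. purged={b.com}
Op 13: tick 2 -> clock=45.
Op 14: tick 2 -> clock=47.
lookup a.com: not in cache (expired or never inserted)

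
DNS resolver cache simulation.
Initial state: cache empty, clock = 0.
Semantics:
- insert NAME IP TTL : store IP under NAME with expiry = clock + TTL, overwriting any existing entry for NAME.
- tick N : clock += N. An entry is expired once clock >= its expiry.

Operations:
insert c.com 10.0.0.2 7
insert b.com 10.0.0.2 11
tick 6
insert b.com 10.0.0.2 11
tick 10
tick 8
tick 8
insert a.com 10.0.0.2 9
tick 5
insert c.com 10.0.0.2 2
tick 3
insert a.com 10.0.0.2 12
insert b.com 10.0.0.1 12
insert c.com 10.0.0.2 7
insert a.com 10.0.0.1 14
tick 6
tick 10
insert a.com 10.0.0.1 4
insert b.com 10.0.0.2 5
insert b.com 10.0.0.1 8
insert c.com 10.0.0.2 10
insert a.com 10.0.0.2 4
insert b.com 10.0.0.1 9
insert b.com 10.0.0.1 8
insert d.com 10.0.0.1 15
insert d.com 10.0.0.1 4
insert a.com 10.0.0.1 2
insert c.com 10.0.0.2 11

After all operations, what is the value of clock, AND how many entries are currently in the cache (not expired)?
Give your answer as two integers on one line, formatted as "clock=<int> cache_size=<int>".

Op 1: insert c.com -> 10.0.0.2 (expiry=0+7=7). clock=0
Op 2: insert b.com -> 10.0.0.2 (expiry=0+11=11). clock=0
Op 3: tick 6 -> clock=6.
Op 4: insert b.com -> 10.0.0.2 (expiry=6+11=17). clock=6
Op 5: tick 10 -> clock=16. purged={c.com}
Op 6: tick 8 -> clock=24. purged={b.com}
Op 7: tick 8 -> clock=32.
Op 8: insert a.com -> 10.0.0.2 (expiry=32+9=41). clock=32
Op 9: tick 5 -> clock=37.
Op 10: insert c.com -> 10.0.0.2 (expiry=37+2=39). clock=37
Op 11: tick 3 -> clock=40. purged={c.com}
Op 12: insert a.com -> 10.0.0.2 (expiry=40+12=52). clock=40
Op 13: insert b.com -> 10.0.0.1 (expiry=40+12=52). clock=40
Op 14: insert c.com -> 10.0.0.2 (expiry=40+7=47). clock=40
Op 15: insert a.com -> 10.0.0.1 (expiry=40+14=54). clock=40
Op 16: tick 6 -> clock=46.
Op 17: tick 10 -> clock=56. purged={a.com,b.com,c.com}
Op 18: insert a.com -> 10.0.0.1 (expiry=56+4=60). clock=56
Op 19: insert b.com -> 10.0.0.2 (expiry=56+5=61). clock=56
Op 20: insert b.com -> 10.0.0.1 (expiry=56+8=64). clock=56
Op 21: insert c.com -> 10.0.0.2 (expiry=56+10=66). clock=56
Op 22: insert a.com -> 10.0.0.2 (expiry=56+4=60). clock=56
Op 23: insert b.com -> 10.0.0.1 (expiry=56+9=65). clock=56
Op 24: insert b.com -> 10.0.0.1 (expiry=56+8=64). clock=56
Op 25: insert d.com -> 10.0.0.1 (expiry=56+15=71). clock=56
Op 26: insert d.com -> 10.0.0.1 (expiry=56+4=60). clock=56
Op 27: insert a.com -> 10.0.0.1 (expiry=56+2=58). clock=56
Op 28: insert c.com -> 10.0.0.2 (expiry=56+11=67). clock=56
Final clock = 56
Final cache (unexpired): {a.com,b.com,c.com,d.com} -> size=4

Answer: clock=56 cache_size=4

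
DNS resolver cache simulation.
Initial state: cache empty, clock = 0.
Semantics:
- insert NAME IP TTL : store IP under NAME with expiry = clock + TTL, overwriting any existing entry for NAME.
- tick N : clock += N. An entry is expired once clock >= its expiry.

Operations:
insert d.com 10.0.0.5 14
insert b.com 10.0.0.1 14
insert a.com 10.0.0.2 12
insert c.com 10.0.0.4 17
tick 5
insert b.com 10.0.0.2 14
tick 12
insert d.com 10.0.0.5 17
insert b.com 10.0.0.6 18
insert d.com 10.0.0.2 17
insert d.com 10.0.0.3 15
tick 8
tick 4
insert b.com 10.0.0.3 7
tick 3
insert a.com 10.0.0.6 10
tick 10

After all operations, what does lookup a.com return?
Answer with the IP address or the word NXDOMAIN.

Op 1: insert d.com -> 10.0.0.5 (expiry=0+14=14). clock=0
Op 2: insert b.com -> 10.0.0.1 (expiry=0+14=14). clock=0
Op 3: insert a.com -> 10.0.0.2 (expiry=0+12=12). clock=0
Op 4: insert c.com -> 10.0.0.4 (expiry=0+17=17). clock=0
Op 5: tick 5 -> clock=5.
Op 6: insert b.com -> 10.0.0.2 (expiry=5+14=19). clock=5
Op 7: tick 12 -> clock=17. purged={a.com,c.com,d.com}
Op 8: insert d.com -> 10.0.0.5 (expiry=17+17=34). clock=17
Op 9: insert b.com -> 10.0.0.6 (expiry=17+18=35). clock=17
Op 10: insert d.com -> 10.0.0.2 (expiry=17+17=34). clock=17
Op 11: insert d.com -> 10.0.0.3 (expiry=17+15=32). clock=17
Op 12: tick 8 -> clock=25.
Op 13: tick 4 -> clock=29.
Op 14: insert b.com -> 10.0.0.3 (expiry=29+7=36). clock=29
Op 15: tick 3 -> clock=32. purged={d.com}
Op 16: insert a.com -> 10.0.0.6 (expiry=32+10=42). clock=32
Op 17: tick 10 -> clock=42. purged={a.com,b.com}
lookup a.com: not in cache (expired or never inserted)

Answer: NXDOMAIN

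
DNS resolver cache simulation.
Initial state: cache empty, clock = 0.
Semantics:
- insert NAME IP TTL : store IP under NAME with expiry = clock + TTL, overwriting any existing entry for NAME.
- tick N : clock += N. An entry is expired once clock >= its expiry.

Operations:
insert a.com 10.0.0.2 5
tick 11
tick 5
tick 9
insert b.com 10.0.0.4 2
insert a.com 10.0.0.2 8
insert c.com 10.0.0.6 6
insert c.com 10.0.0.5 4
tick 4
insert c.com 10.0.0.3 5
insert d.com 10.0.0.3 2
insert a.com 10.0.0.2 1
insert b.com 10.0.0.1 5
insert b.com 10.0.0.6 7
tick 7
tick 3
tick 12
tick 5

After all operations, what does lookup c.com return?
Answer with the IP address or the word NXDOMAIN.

Answer: NXDOMAIN

Derivation:
Op 1: insert a.com -> 10.0.0.2 (expiry=0+5=5). clock=0
Op 2: tick 11 -> clock=11. purged={a.com}
Op 3: tick 5 -> clock=16.
Op 4: tick 9 -> clock=25.
Op 5: insert b.com -> 10.0.0.4 (expiry=25+2=27). clock=25
Op 6: insert a.com -> 10.0.0.2 (expiry=25+8=33). clock=25
Op 7: insert c.com -> 10.0.0.6 (expiry=25+6=31). clock=25
Op 8: insert c.com -> 10.0.0.5 (expiry=25+4=29). clock=25
Op 9: tick 4 -> clock=29. purged={b.com,c.com}
Op 10: insert c.com -> 10.0.0.3 (expiry=29+5=34). clock=29
Op 11: insert d.com -> 10.0.0.3 (expiry=29+2=31). clock=29
Op 12: insert a.com -> 10.0.0.2 (expiry=29+1=30). clock=29
Op 13: insert b.com -> 10.0.0.1 (expiry=29+5=34). clock=29
Op 14: insert b.com -> 10.0.0.6 (expiry=29+7=36). clock=29
Op 15: tick 7 -> clock=36. purged={a.com,b.com,c.com,d.com}
Op 16: tick 3 -> clock=39.
Op 17: tick 12 -> clock=51.
Op 18: tick 5 -> clock=56.
lookup c.com: not in cache (expired or never inserted)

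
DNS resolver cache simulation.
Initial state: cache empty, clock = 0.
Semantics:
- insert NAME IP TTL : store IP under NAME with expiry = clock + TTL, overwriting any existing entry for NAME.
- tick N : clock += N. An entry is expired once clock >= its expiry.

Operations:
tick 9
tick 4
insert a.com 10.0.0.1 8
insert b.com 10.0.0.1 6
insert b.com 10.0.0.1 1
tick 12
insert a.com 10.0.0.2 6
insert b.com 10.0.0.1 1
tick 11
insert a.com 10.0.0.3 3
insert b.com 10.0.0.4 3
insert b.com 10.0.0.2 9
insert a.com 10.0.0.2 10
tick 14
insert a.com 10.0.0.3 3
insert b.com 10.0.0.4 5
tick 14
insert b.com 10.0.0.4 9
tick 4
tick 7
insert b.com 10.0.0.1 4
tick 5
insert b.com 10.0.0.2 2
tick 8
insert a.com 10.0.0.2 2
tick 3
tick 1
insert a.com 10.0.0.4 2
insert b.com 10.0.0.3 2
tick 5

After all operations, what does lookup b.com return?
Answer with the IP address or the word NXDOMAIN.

Op 1: tick 9 -> clock=9.
Op 2: tick 4 -> clock=13.
Op 3: insert a.com -> 10.0.0.1 (expiry=13+8=21). clock=13
Op 4: insert b.com -> 10.0.0.1 (expiry=13+6=19). clock=13
Op 5: insert b.com -> 10.0.0.1 (expiry=13+1=14). clock=13
Op 6: tick 12 -> clock=25. purged={a.com,b.com}
Op 7: insert a.com -> 10.0.0.2 (expiry=25+6=31). clock=25
Op 8: insert b.com -> 10.0.0.1 (expiry=25+1=26). clock=25
Op 9: tick 11 -> clock=36. purged={a.com,b.com}
Op 10: insert a.com -> 10.0.0.3 (expiry=36+3=39). clock=36
Op 11: insert b.com -> 10.0.0.4 (expiry=36+3=39). clock=36
Op 12: insert b.com -> 10.0.0.2 (expiry=36+9=45). clock=36
Op 13: insert a.com -> 10.0.0.2 (expiry=36+10=46). clock=36
Op 14: tick 14 -> clock=50. purged={a.com,b.com}
Op 15: insert a.com -> 10.0.0.3 (expiry=50+3=53). clock=50
Op 16: insert b.com -> 10.0.0.4 (expiry=50+5=55). clock=50
Op 17: tick 14 -> clock=64. purged={a.com,b.com}
Op 18: insert b.com -> 10.0.0.4 (expiry=64+9=73). clock=64
Op 19: tick 4 -> clock=68.
Op 20: tick 7 -> clock=75. purged={b.com}
Op 21: insert b.com -> 10.0.0.1 (expiry=75+4=79). clock=75
Op 22: tick 5 -> clock=80. purged={b.com}
Op 23: insert b.com -> 10.0.0.2 (expiry=80+2=82). clock=80
Op 24: tick 8 -> clock=88. purged={b.com}
Op 25: insert a.com -> 10.0.0.2 (expiry=88+2=90). clock=88
Op 26: tick 3 -> clock=91. purged={a.com}
Op 27: tick 1 -> clock=92.
Op 28: insert a.com -> 10.0.0.4 (expiry=92+2=94). clock=92
Op 29: insert b.com -> 10.0.0.3 (expiry=92+2=94). clock=92
Op 30: tick 5 -> clock=97. purged={a.com,b.com}
lookup b.com: not in cache (expired or never inserted)

Answer: NXDOMAIN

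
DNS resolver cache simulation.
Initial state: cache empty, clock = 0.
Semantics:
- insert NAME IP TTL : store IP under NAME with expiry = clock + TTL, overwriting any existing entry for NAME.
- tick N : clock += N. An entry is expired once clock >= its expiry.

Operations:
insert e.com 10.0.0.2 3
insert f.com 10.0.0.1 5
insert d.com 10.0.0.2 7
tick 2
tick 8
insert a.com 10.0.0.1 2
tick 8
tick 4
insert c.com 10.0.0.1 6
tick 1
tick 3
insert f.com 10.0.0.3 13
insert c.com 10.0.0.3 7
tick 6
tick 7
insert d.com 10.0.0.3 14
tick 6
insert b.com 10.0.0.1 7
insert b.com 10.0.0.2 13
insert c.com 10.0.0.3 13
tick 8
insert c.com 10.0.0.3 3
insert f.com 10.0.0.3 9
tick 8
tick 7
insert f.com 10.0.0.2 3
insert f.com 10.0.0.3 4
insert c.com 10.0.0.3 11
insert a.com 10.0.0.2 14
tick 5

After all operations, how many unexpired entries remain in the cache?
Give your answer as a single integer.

Op 1: insert e.com -> 10.0.0.2 (expiry=0+3=3). clock=0
Op 2: insert f.com -> 10.0.0.1 (expiry=0+5=5). clock=0
Op 3: insert d.com -> 10.0.0.2 (expiry=0+7=7). clock=0
Op 4: tick 2 -> clock=2.
Op 5: tick 8 -> clock=10. purged={d.com,e.com,f.com}
Op 6: insert a.com -> 10.0.0.1 (expiry=10+2=12). clock=10
Op 7: tick 8 -> clock=18. purged={a.com}
Op 8: tick 4 -> clock=22.
Op 9: insert c.com -> 10.0.0.1 (expiry=22+6=28). clock=22
Op 10: tick 1 -> clock=23.
Op 11: tick 3 -> clock=26.
Op 12: insert f.com -> 10.0.0.3 (expiry=26+13=39). clock=26
Op 13: insert c.com -> 10.0.0.3 (expiry=26+7=33). clock=26
Op 14: tick 6 -> clock=32.
Op 15: tick 7 -> clock=39. purged={c.com,f.com}
Op 16: insert d.com -> 10.0.0.3 (expiry=39+14=53). clock=39
Op 17: tick 6 -> clock=45.
Op 18: insert b.com -> 10.0.0.1 (expiry=45+7=52). clock=45
Op 19: insert b.com -> 10.0.0.2 (expiry=45+13=58). clock=45
Op 20: insert c.com -> 10.0.0.3 (expiry=45+13=58). clock=45
Op 21: tick 8 -> clock=53. purged={d.com}
Op 22: insert c.com -> 10.0.0.3 (expiry=53+3=56). clock=53
Op 23: insert f.com -> 10.0.0.3 (expiry=53+9=62). clock=53
Op 24: tick 8 -> clock=61. purged={b.com,c.com}
Op 25: tick 7 -> clock=68. purged={f.com}
Op 26: insert f.com -> 10.0.0.2 (expiry=68+3=71). clock=68
Op 27: insert f.com -> 10.0.0.3 (expiry=68+4=72). clock=68
Op 28: insert c.com -> 10.0.0.3 (expiry=68+11=79). clock=68
Op 29: insert a.com -> 10.0.0.2 (expiry=68+14=82). clock=68
Op 30: tick 5 -> clock=73. purged={f.com}
Final cache (unexpired): {a.com,c.com} -> size=2

Answer: 2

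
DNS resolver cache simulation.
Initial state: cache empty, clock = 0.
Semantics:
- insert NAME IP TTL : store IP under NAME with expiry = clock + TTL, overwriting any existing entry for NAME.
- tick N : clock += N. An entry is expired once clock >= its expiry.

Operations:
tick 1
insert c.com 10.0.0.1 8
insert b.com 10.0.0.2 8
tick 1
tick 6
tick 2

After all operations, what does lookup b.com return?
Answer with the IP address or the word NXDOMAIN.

Op 1: tick 1 -> clock=1.
Op 2: insert c.com -> 10.0.0.1 (expiry=1+8=9). clock=1
Op 3: insert b.com -> 10.0.0.2 (expiry=1+8=9). clock=1
Op 4: tick 1 -> clock=2.
Op 5: tick 6 -> clock=8.
Op 6: tick 2 -> clock=10. purged={b.com,c.com}
lookup b.com: not in cache (expired or never inserted)

Answer: NXDOMAIN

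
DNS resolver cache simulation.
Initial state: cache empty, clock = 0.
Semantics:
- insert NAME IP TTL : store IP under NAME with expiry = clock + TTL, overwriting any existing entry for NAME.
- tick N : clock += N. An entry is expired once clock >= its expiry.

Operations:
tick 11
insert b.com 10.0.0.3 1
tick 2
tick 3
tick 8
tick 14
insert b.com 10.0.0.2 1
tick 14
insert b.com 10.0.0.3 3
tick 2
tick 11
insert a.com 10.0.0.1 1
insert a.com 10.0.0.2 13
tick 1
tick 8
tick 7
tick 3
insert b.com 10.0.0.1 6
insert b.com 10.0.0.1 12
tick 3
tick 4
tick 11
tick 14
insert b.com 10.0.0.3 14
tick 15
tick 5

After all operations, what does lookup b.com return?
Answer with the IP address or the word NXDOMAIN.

Answer: NXDOMAIN

Derivation:
Op 1: tick 11 -> clock=11.
Op 2: insert b.com -> 10.0.0.3 (expiry=11+1=12). clock=11
Op 3: tick 2 -> clock=13. purged={b.com}
Op 4: tick 3 -> clock=16.
Op 5: tick 8 -> clock=24.
Op 6: tick 14 -> clock=38.
Op 7: insert b.com -> 10.0.0.2 (expiry=38+1=39). clock=38
Op 8: tick 14 -> clock=52. purged={b.com}
Op 9: insert b.com -> 10.0.0.3 (expiry=52+3=55). clock=52
Op 10: tick 2 -> clock=54.
Op 11: tick 11 -> clock=65. purged={b.com}
Op 12: insert a.com -> 10.0.0.1 (expiry=65+1=66). clock=65
Op 13: insert a.com -> 10.0.0.2 (expiry=65+13=78). clock=65
Op 14: tick 1 -> clock=66.
Op 15: tick 8 -> clock=74.
Op 16: tick 7 -> clock=81. purged={a.com}
Op 17: tick 3 -> clock=84.
Op 18: insert b.com -> 10.0.0.1 (expiry=84+6=90). clock=84
Op 19: insert b.com -> 10.0.0.1 (expiry=84+12=96). clock=84
Op 20: tick 3 -> clock=87.
Op 21: tick 4 -> clock=91.
Op 22: tick 11 -> clock=102. purged={b.com}
Op 23: tick 14 -> clock=116.
Op 24: insert b.com -> 10.0.0.3 (expiry=116+14=130). clock=116
Op 25: tick 15 -> clock=131. purged={b.com}
Op 26: tick 5 -> clock=136.
lookup b.com: not in cache (expired or never inserted)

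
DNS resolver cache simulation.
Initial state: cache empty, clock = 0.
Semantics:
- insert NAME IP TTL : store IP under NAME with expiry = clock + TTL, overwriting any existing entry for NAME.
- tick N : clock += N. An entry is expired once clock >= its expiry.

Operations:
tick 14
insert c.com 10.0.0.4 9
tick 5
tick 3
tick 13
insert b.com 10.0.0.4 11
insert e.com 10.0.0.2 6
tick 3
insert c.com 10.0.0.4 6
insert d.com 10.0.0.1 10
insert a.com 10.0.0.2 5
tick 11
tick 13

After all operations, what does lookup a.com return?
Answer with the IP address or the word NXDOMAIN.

Op 1: tick 14 -> clock=14.
Op 2: insert c.com -> 10.0.0.4 (expiry=14+9=23). clock=14
Op 3: tick 5 -> clock=19.
Op 4: tick 3 -> clock=22.
Op 5: tick 13 -> clock=35. purged={c.com}
Op 6: insert b.com -> 10.0.0.4 (expiry=35+11=46). clock=35
Op 7: insert e.com -> 10.0.0.2 (expiry=35+6=41). clock=35
Op 8: tick 3 -> clock=38.
Op 9: insert c.com -> 10.0.0.4 (expiry=38+6=44). clock=38
Op 10: insert d.com -> 10.0.0.1 (expiry=38+10=48). clock=38
Op 11: insert a.com -> 10.0.0.2 (expiry=38+5=43). clock=38
Op 12: tick 11 -> clock=49. purged={a.com,b.com,c.com,d.com,e.com}
Op 13: tick 13 -> clock=62.
lookup a.com: not in cache (expired or never inserted)

Answer: NXDOMAIN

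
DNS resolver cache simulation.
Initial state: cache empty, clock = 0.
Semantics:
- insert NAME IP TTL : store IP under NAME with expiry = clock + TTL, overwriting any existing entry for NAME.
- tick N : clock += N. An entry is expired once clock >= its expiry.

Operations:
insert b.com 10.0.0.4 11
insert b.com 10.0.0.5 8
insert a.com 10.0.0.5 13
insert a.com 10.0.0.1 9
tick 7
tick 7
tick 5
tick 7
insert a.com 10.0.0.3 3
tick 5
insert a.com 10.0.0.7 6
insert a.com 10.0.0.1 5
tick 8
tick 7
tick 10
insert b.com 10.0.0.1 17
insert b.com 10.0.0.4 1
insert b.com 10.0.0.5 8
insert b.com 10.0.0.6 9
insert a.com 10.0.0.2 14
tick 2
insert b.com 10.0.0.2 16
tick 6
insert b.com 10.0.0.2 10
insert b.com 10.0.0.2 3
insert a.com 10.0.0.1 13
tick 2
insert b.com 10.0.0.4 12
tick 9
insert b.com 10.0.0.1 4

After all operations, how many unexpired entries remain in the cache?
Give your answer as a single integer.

Answer: 2

Derivation:
Op 1: insert b.com -> 10.0.0.4 (expiry=0+11=11). clock=0
Op 2: insert b.com -> 10.0.0.5 (expiry=0+8=8). clock=0
Op 3: insert a.com -> 10.0.0.5 (expiry=0+13=13). clock=0
Op 4: insert a.com -> 10.0.0.1 (expiry=0+9=9). clock=0
Op 5: tick 7 -> clock=7.
Op 6: tick 7 -> clock=14. purged={a.com,b.com}
Op 7: tick 5 -> clock=19.
Op 8: tick 7 -> clock=26.
Op 9: insert a.com -> 10.0.0.3 (expiry=26+3=29). clock=26
Op 10: tick 5 -> clock=31. purged={a.com}
Op 11: insert a.com -> 10.0.0.7 (expiry=31+6=37). clock=31
Op 12: insert a.com -> 10.0.0.1 (expiry=31+5=36). clock=31
Op 13: tick 8 -> clock=39. purged={a.com}
Op 14: tick 7 -> clock=46.
Op 15: tick 10 -> clock=56.
Op 16: insert b.com -> 10.0.0.1 (expiry=56+17=73). clock=56
Op 17: insert b.com -> 10.0.0.4 (expiry=56+1=57). clock=56
Op 18: insert b.com -> 10.0.0.5 (expiry=56+8=64). clock=56
Op 19: insert b.com -> 10.0.0.6 (expiry=56+9=65). clock=56
Op 20: insert a.com -> 10.0.0.2 (expiry=56+14=70). clock=56
Op 21: tick 2 -> clock=58.
Op 22: insert b.com -> 10.0.0.2 (expiry=58+16=74). clock=58
Op 23: tick 6 -> clock=64.
Op 24: insert b.com -> 10.0.0.2 (expiry=64+10=74). clock=64
Op 25: insert b.com -> 10.0.0.2 (expiry=64+3=67). clock=64
Op 26: insert a.com -> 10.0.0.1 (expiry=64+13=77). clock=64
Op 27: tick 2 -> clock=66.
Op 28: insert b.com -> 10.0.0.4 (expiry=66+12=78). clock=66
Op 29: tick 9 -> clock=75.
Op 30: insert b.com -> 10.0.0.1 (expiry=75+4=79). clock=75
Final cache (unexpired): {a.com,b.com} -> size=2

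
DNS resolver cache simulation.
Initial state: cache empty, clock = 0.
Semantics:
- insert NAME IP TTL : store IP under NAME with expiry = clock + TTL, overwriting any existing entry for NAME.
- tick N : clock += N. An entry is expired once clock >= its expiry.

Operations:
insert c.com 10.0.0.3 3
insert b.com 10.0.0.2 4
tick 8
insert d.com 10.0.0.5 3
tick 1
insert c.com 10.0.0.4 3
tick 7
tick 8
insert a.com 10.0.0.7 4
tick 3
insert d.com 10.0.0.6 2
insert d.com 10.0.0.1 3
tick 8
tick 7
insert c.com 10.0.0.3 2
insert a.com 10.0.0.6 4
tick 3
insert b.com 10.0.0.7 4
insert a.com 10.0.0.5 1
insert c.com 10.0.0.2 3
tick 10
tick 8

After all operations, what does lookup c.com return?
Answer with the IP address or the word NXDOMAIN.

Answer: NXDOMAIN

Derivation:
Op 1: insert c.com -> 10.0.0.3 (expiry=0+3=3). clock=0
Op 2: insert b.com -> 10.0.0.2 (expiry=0+4=4). clock=0
Op 3: tick 8 -> clock=8. purged={b.com,c.com}
Op 4: insert d.com -> 10.0.0.5 (expiry=8+3=11). clock=8
Op 5: tick 1 -> clock=9.
Op 6: insert c.com -> 10.0.0.4 (expiry=9+3=12). clock=9
Op 7: tick 7 -> clock=16. purged={c.com,d.com}
Op 8: tick 8 -> clock=24.
Op 9: insert a.com -> 10.0.0.7 (expiry=24+4=28). clock=24
Op 10: tick 3 -> clock=27.
Op 11: insert d.com -> 10.0.0.6 (expiry=27+2=29). clock=27
Op 12: insert d.com -> 10.0.0.1 (expiry=27+3=30). clock=27
Op 13: tick 8 -> clock=35. purged={a.com,d.com}
Op 14: tick 7 -> clock=42.
Op 15: insert c.com -> 10.0.0.3 (expiry=42+2=44). clock=42
Op 16: insert a.com -> 10.0.0.6 (expiry=42+4=46). clock=42
Op 17: tick 3 -> clock=45. purged={c.com}
Op 18: insert b.com -> 10.0.0.7 (expiry=45+4=49). clock=45
Op 19: insert a.com -> 10.0.0.5 (expiry=45+1=46). clock=45
Op 20: insert c.com -> 10.0.0.2 (expiry=45+3=48). clock=45
Op 21: tick 10 -> clock=55. purged={a.com,b.com,c.com}
Op 22: tick 8 -> clock=63.
lookup c.com: not in cache (expired or never inserted)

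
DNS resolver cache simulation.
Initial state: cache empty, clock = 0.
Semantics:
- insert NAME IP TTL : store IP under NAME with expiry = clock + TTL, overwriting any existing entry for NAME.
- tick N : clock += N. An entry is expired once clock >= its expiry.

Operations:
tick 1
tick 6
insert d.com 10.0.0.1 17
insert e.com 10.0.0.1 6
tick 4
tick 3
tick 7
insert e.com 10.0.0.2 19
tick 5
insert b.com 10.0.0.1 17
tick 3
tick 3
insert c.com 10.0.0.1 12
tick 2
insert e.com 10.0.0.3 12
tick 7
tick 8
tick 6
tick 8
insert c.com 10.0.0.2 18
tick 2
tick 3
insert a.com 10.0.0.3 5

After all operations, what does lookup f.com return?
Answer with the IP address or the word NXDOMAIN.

Op 1: tick 1 -> clock=1.
Op 2: tick 6 -> clock=7.
Op 3: insert d.com -> 10.0.0.1 (expiry=7+17=24). clock=7
Op 4: insert e.com -> 10.0.0.1 (expiry=7+6=13). clock=7
Op 5: tick 4 -> clock=11.
Op 6: tick 3 -> clock=14. purged={e.com}
Op 7: tick 7 -> clock=21.
Op 8: insert e.com -> 10.0.0.2 (expiry=21+19=40). clock=21
Op 9: tick 5 -> clock=26. purged={d.com}
Op 10: insert b.com -> 10.0.0.1 (expiry=26+17=43). clock=26
Op 11: tick 3 -> clock=29.
Op 12: tick 3 -> clock=32.
Op 13: insert c.com -> 10.0.0.1 (expiry=32+12=44). clock=32
Op 14: tick 2 -> clock=34.
Op 15: insert e.com -> 10.0.0.3 (expiry=34+12=46). clock=34
Op 16: tick 7 -> clock=41.
Op 17: tick 8 -> clock=49. purged={b.com,c.com,e.com}
Op 18: tick 6 -> clock=55.
Op 19: tick 8 -> clock=63.
Op 20: insert c.com -> 10.0.0.2 (expiry=63+18=81). clock=63
Op 21: tick 2 -> clock=65.
Op 22: tick 3 -> clock=68.
Op 23: insert a.com -> 10.0.0.3 (expiry=68+5=73). clock=68
lookup f.com: not in cache (expired or never inserted)

Answer: NXDOMAIN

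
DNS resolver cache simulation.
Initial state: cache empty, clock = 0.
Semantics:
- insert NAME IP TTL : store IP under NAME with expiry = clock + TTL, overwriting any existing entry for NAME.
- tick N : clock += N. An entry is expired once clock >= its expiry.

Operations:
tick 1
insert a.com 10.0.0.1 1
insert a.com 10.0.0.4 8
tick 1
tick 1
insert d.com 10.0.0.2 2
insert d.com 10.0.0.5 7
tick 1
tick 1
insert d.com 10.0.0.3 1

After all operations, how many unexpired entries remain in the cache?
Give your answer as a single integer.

Op 1: tick 1 -> clock=1.
Op 2: insert a.com -> 10.0.0.1 (expiry=1+1=2). clock=1
Op 3: insert a.com -> 10.0.0.4 (expiry=1+8=9). clock=1
Op 4: tick 1 -> clock=2.
Op 5: tick 1 -> clock=3.
Op 6: insert d.com -> 10.0.0.2 (expiry=3+2=5). clock=3
Op 7: insert d.com -> 10.0.0.5 (expiry=3+7=10). clock=3
Op 8: tick 1 -> clock=4.
Op 9: tick 1 -> clock=5.
Op 10: insert d.com -> 10.0.0.3 (expiry=5+1=6). clock=5
Final cache (unexpired): {a.com,d.com} -> size=2

Answer: 2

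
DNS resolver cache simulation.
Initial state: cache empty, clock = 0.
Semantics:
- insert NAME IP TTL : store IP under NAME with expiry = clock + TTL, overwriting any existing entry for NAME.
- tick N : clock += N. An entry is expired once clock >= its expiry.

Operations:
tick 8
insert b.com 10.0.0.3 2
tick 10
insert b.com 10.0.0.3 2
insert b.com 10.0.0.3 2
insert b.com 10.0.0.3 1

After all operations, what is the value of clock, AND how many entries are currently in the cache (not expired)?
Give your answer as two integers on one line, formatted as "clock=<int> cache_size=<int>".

Answer: clock=18 cache_size=1

Derivation:
Op 1: tick 8 -> clock=8.
Op 2: insert b.com -> 10.0.0.3 (expiry=8+2=10). clock=8
Op 3: tick 10 -> clock=18. purged={b.com}
Op 4: insert b.com -> 10.0.0.3 (expiry=18+2=20). clock=18
Op 5: insert b.com -> 10.0.0.3 (expiry=18+2=20). clock=18
Op 6: insert b.com -> 10.0.0.3 (expiry=18+1=19). clock=18
Final clock = 18
Final cache (unexpired): {b.com} -> size=1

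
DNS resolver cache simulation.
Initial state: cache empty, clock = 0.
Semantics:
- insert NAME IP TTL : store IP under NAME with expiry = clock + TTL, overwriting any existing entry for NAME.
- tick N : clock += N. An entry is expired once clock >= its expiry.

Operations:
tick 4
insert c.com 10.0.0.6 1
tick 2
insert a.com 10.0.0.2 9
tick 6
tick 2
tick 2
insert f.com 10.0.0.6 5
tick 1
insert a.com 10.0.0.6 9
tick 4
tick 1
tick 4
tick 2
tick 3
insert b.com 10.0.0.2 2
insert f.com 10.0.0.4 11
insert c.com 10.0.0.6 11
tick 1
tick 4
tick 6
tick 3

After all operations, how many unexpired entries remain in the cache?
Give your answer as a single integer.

Answer: 0

Derivation:
Op 1: tick 4 -> clock=4.
Op 2: insert c.com -> 10.0.0.6 (expiry=4+1=5). clock=4
Op 3: tick 2 -> clock=6. purged={c.com}
Op 4: insert a.com -> 10.0.0.2 (expiry=6+9=15). clock=6
Op 5: tick 6 -> clock=12.
Op 6: tick 2 -> clock=14.
Op 7: tick 2 -> clock=16. purged={a.com}
Op 8: insert f.com -> 10.0.0.6 (expiry=16+5=21). clock=16
Op 9: tick 1 -> clock=17.
Op 10: insert a.com -> 10.0.0.6 (expiry=17+9=26). clock=17
Op 11: tick 4 -> clock=21. purged={f.com}
Op 12: tick 1 -> clock=22.
Op 13: tick 4 -> clock=26. purged={a.com}
Op 14: tick 2 -> clock=28.
Op 15: tick 3 -> clock=31.
Op 16: insert b.com -> 10.0.0.2 (expiry=31+2=33). clock=31
Op 17: insert f.com -> 10.0.0.4 (expiry=31+11=42). clock=31
Op 18: insert c.com -> 10.0.0.6 (expiry=31+11=42). clock=31
Op 19: tick 1 -> clock=32.
Op 20: tick 4 -> clock=36. purged={b.com}
Op 21: tick 6 -> clock=42. purged={c.com,f.com}
Op 22: tick 3 -> clock=45.
Final cache (unexpired): {} -> size=0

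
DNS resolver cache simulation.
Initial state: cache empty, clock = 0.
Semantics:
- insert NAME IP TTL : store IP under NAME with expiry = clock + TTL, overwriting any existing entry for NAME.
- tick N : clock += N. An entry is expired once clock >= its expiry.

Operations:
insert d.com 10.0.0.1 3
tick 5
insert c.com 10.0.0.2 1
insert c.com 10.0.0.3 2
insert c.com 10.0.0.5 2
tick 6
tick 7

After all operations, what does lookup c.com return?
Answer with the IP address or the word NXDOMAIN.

Op 1: insert d.com -> 10.0.0.1 (expiry=0+3=3). clock=0
Op 2: tick 5 -> clock=5. purged={d.com}
Op 3: insert c.com -> 10.0.0.2 (expiry=5+1=6). clock=5
Op 4: insert c.com -> 10.0.0.3 (expiry=5+2=7). clock=5
Op 5: insert c.com -> 10.0.0.5 (expiry=5+2=7). clock=5
Op 6: tick 6 -> clock=11. purged={c.com}
Op 7: tick 7 -> clock=18.
lookup c.com: not in cache (expired or never inserted)

Answer: NXDOMAIN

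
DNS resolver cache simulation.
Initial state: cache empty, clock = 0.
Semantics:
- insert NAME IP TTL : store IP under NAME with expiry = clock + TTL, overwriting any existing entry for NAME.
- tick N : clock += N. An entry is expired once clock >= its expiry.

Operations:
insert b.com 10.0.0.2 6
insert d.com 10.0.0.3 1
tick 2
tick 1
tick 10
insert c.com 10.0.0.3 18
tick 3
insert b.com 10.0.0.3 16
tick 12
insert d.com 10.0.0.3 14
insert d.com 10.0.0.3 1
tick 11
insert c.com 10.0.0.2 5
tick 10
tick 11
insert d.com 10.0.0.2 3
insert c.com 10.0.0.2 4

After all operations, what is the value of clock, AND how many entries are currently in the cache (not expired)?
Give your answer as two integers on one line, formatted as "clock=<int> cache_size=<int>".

Answer: clock=60 cache_size=2

Derivation:
Op 1: insert b.com -> 10.0.0.2 (expiry=0+6=6). clock=0
Op 2: insert d.com -> 10.0.0.3 (expiry=0+1=1). clock=0
Op 3: tick 2 -> clock=2. purged={d.com}
Op 4: tick 1 -> clock=3.
Op 5: tick 10 -> clock=13. purged={b.com}
Op 6: insert c.com -> 10.0.0.3 (expiry=13+18=31). clock=13
Op 7: tick 3 -> clock=16.
Op 8: insert b.com -> 10.0.0.3 (expiry=16+16=32). clock=16
Op 9: tick 12 -> clock=28.
Op 10: insert d.com -> 10.0.0.3 (expiry=28+14=42). clock=28
Op 11: insert d.com -> 10.0.0.3 (expiry=28+1=29). clock=28
Op 12: tick 11 -> clock=39. purged={b.com,c.com,d.com}
Op 13: insert c.com -> 10.0.0.2 (expiry=39+5=44). clock=39
Op 14: tick 10 -> clock=49. purged={c.com}
Op 15: tick 11 -> clock=60.
Op 16: insert d.com -> 10.0.0.2 (expiry=60+3=63). clock=60
Op 17: insert c.com -> 10.0.0.2 (expiry=60+4=64). clock=60
Final clock = 60
Final cache (unexpired): {c.com,d.com} -> size=2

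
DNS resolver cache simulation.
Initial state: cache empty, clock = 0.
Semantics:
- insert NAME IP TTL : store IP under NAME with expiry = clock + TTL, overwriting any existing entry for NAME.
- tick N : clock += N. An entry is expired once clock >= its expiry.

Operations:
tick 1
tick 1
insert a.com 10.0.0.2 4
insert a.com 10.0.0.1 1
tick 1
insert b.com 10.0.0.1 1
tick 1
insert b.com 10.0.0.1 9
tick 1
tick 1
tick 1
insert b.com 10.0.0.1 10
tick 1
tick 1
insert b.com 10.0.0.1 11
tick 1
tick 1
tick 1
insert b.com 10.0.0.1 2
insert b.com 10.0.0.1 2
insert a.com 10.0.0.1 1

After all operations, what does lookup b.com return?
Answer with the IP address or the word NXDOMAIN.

Answer: 10.0.0.1

Derivation:
Op 1: tick 1 -> clock=1.
Op 2: tick 1 -> clock=2.
Op 3: insert a.com -> 10.0.0.2 (expiry=2+4=6). clock=2
Op 4: insert a.com -> 10.0.0.1 (expiry=2+1=3). clock=2
Op 5: tick 1 -> clock=3. purged={a.com}
Op 6: insert b.com -> 10.0.0.1 (expiry=3+1=4). clock=3
Op 7: tick 1 -> clock=4. purged={b.com}
Op 8: insert b.com -> 10.0.0.1 (expiry=4+9=13). clock=4
Op 9: tick 1 -> clock=5.
Op 10: tick 1 -> clock=6.
Op 11: tick 1 -> clock=7.
Op 12: insert b.com -> 10.0.0.1 (expiry=7+10=17). clock=7
Op 13: tick 1 -> clock=8.
Op 14: tick 1 -> clock=9.
Op 15: insert b.com -> 10.0.0.1 (expiry=9+11=20). clock=9
Op 16: tick 1 -> clock=10.
Op 17: tick 1 -> clock=11.
Op 18: tick 1 -> clock=12.
Op 19: insert b.com -> 10.0.0.1 (expiry=12+2=14). clock=12
Op 20: insert b.com -> 10.0.0.1 (expiry=12+2=14). clock=12
Op 21: insert a.com -> 10.0.0.1 (expiry=12+1=13). clock=12
lookup b.com: present, ip=10.0.0.1 expiry=14 > clock=12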